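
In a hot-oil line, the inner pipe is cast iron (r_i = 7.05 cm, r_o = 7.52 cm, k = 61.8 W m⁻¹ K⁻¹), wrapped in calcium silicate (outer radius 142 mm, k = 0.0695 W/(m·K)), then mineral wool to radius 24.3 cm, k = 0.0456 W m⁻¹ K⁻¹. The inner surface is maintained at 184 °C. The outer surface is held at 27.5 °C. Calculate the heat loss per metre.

Series thermal resistances, inner to outer:
  R'_cast iron = ln(0.0752/0.0705)/(2πk) = 0.06454/(2π·61.8) = 1.662×10^-4 m·K/W
  R'_calcium silicate = ln(0.142/0.0752)/(2πk) = 0.6357/(2π·0.0695) = 1.456 m·K/W
  R'_mineral wool = ln(0.243/0.142)/(2πk) = 0.5372/(2π·0.0456) = 1.875 m·K/W
ΣR = 1.662×10^-4 + 1.456 + 1.875 = 3.331 m·K/W
Q' = ΔT/ΣR = (184 °C − 27.5 °C)/3.331 = 47.0 W/m

Q' = 47.0 W/m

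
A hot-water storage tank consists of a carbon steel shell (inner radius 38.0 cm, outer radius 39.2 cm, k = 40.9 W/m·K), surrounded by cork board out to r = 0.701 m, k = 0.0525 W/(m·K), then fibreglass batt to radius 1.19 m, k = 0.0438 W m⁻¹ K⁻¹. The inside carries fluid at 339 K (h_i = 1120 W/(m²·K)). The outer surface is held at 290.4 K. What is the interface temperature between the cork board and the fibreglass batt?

T = 309.1 K

Treat each layer as a resistance in series:
  R_conv,in = 1/(4πr²h) = 1/(4π·0.380²·1120) = 4.920×10^-4 K/W
  R_carbon steel = (1/0.380 − 1/0.392)/(4πk) = 0.08056/(4π·40.9) = 1.567×10^-4 K/W
  R_cork board = (1/0.392 − 1/0.701)/(4πk) = 1.124/(4π·0.0525) = 1.704 K/W
  R_fibreglass batt = (1/0.701 − 1/1.19)/(4πk) = 0.5862/(4π·0.0438) = 1.065 K/W
ΣR = 4.920×10^-4 + 1.567×10^-4 + 1.704 + 1.065 = 2.770 K/W
Q = ΔT/ΣR = (339 K − 290.4 K)/2.770 = 17.55 W
From the inner boundary to the cork board/fibreglass batt interface, ΣR_partial = 1.705 K/W.
T_interface = T_in − Q·ΣR_partial = 339 K − (17.55)(1.705) = 309.1 K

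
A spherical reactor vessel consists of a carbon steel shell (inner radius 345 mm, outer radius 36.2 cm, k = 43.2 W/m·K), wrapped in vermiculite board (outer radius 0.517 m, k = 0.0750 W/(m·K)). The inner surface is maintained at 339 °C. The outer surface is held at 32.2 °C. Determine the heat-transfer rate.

Q = 349 W

Series thermal resistances, inner to outer:
  R_carbon steel = (1/0.345 − 1/0.362)/(4πk) = 0.1361/(4π·43.2) = 2.507×10^-4 K/W
  R_vermiculite board = (1/0.362 − 1/0.517)/(4πk) = 0.8282/(4π·0.0750) = 0.8787 K/W
ΣR = 2.507×10^-4 + 0.8787 = 0.8790 K/W
Q = ΔT/ΣR = (339 °C − 32.2 °C)/0.8790 = 349 W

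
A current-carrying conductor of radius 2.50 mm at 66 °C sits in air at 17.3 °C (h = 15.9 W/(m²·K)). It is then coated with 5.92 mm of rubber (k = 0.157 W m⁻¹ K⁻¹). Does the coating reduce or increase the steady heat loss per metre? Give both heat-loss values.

Critical radius for a cylinder: r_cr = k/h = 0.00987 m = 0.987 cm.
Outer radius after coating: r₂ = 0.00250 + 0.00592 = 0.00842 m.
Since r₁ < r_cr and r₂ ≤ r_cr, the coating moves toward the maximum at r_cr — heat loss rises.
Bare: R = 1/(2πr₁h) = 4.004 m·K/W; Q = 48.7/4.004 = 12.2 W/m.
Coated: R = R_cond + R_conv = 2.420 m·K/W; Q = 48.7/2.420 = 20.1 W/m.

increases: 12.2 → 20.1 W/m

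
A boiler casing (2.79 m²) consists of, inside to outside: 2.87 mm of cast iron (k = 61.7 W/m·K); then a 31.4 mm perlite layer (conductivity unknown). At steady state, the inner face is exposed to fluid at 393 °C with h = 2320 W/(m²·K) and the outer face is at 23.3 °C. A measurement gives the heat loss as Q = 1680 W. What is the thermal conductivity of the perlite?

k = 0.0512 W/m·K

ΣR = ΔT/Q = |393 − 23.3|/1680 = 0.2201 K/W
Known resistances:
  R_conv,in = 1/(hA) = 1/(2320·2.79) = 1.545×10^-4 K/W
  R_cast iron = L/(kA) = 0.00287/(61.7·2.79) = 1.667×10^-5 K/W
R_perlite = ΣR − ΣR_known = 0.2201 − 1.712×10^-4 = 0.2199 K/W
L/(kA) = 0.2199 ⇒ k = 0.0314/(0.2199·2.79) = 0.0512 W/m·K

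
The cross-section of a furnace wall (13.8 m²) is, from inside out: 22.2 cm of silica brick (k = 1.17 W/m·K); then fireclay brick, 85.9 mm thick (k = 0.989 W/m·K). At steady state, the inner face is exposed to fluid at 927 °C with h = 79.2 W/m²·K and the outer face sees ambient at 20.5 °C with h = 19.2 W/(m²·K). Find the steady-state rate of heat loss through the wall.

Resistance network (inner→outer):
  R_conv,in = 1/(hA) = 1/(79.2·13.8) = 9.149×10^-4 K/W
  R_silica brick = L/(kA) = 0.222/(1.17·13.8) = 0.01375 K/W
  R_fireclay brick = L/(kA) = 0.0859/(0.989·13.8) = 0.006294 K/W
  R_conv,out = 1/(hA) = 1/(19.2·13.8) = 0.003774 K/W
ΣR = 9.149×10^-4 + 0.01375 + 0.006294 + 0.003774 = 0.02473 K/W
Q = ΔT/ΣR = (927 °C − 20.5 °C)/0.02473 = 36700 W

Q = 36700 W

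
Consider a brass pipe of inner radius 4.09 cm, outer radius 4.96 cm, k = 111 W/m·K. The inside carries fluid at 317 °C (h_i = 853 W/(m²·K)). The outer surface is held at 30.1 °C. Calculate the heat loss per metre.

Series thermal resistances, inner to outer:
  R'_conv,in = 1/(2πr h) = 1/(2π·0.0409·853) = 0.004562 m·K/W
  R'_brass = ln(0.0496/0.0409)/(2πk) = 0.1929/(2π·111) = 2.765×10^-4 m·K/W
ΣR = 0.004562 + 2.765×10^-4 = 0.004838 m·K/W
Q' = ΔT/ΣR = (317 °C − 30.1 °C)/0.004838 = 59300 W/m

Q' = 59.3 kW/m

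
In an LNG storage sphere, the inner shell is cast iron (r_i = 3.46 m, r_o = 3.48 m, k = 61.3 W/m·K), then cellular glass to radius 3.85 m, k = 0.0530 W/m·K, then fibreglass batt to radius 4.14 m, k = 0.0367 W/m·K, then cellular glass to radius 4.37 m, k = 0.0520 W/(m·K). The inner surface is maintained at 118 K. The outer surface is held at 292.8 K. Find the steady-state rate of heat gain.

Treat each layer as a resistance in series:
  R_cast iron = (1/3.46 − 1/3.48)/(4πk) = 0.001661/(4π·61.3) = 2.156×10^-6 K/W
  R_cellular glass = (1/3.48 − 1/3.85)/(4πk) = 0.02762/(4π·0.0530) = 0.04146 K/W
  R_fibreglass batt = (1/3.85 − 1/4.14)/(4πk) = 0.01819/(4π·0.0367) = 0.03945 K/W
  R_cellular glass = (1/4.14 − 1/4.37)/(4πk) = 0.01271/(4π·0.0520) = 0.01946 K/W
ΣR = 2.156×10^-6 + 0.04146 + 0.03945 + 0.01946 = 0.1004 K/W
Q = ΔT/ΣR = (118 K − 292.8 K)/0.1004 = -1740 W
(Negative Q ⇒ heat flows inward; heat gain = 1740 W.)

Q = 1740 W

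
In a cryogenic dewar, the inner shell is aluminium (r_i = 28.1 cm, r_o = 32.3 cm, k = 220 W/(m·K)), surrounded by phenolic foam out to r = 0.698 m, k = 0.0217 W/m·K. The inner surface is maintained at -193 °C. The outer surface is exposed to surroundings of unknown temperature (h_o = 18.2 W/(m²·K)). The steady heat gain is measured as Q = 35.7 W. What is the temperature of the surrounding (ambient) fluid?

T_out = 25.1 °C

Sum the resistances:
  R_aluminium = (1/0.281 − 1/0.323)/(4πk) = 0.4627/(4π·220) = 1.674×10^-4 K/W
  R_phenolic foam = (1/0.323 − 1/0.698)/(4πk) = 1.663/(4π·0.0217) = 6.100 K/W
  R_conv,out = 1/(4πr²h) = 1/(4π·0.698²·18.2) = 0.008974 K/W
ΣR = 6.109 K/W
ΔT = Q·ΣR = 35.7 × 6.109 = 218.1 K
Heat flows inward, so T_out = T_in + ΔT = -193 + 218.1 = 25.1 °C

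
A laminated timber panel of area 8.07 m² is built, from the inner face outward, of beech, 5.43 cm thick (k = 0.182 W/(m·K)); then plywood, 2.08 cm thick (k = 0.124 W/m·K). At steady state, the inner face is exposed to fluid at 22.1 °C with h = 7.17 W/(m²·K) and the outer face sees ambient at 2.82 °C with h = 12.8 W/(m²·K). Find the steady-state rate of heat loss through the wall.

Resistance network (inner→outer):
  R_conv,in = 1/(hA) = 1/(7.17·8.07) = 0.01728 K/W
  R_beech = L/(kA) = 0.0543/(0.182·8.07) = 0.03697 K/W
  R_plywood = L/(kA) = 0.0208/(0.124·8.07) = 0.02079 K/W
  R_conv,out = 1/(hA) = 1/(12.8·8.07) = 0.009681 K/W
ΣR = 0.01728 + 0.03697 + 0.02079 + 0.009681 = 0.08472 K/W
Q = ΔT/ΣR = (22.1 °C − 2.82 °C)/0.08472 = 228 W

Q = 228 W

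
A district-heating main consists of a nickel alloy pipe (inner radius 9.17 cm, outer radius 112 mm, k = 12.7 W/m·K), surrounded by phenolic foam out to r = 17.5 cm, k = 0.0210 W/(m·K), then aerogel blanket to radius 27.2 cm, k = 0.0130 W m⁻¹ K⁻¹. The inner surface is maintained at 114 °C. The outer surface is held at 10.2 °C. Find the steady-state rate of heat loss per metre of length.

Q' = 11.8 W/m

Treat each layer as a resistance in series:
  R'_nickel alloy = ln(0.112/0.0917)/(2πk) = 0.2000/(2π·12.7) = 0.002506 m·K/W
  R'_phenolic foam = ln(0.175/0.112)/(2πk) = 0.4463/(2π·0.0210) = 3.382 m·K/W
  R'_aerogel blanket = ln(0.272/0.175)/(2πk) = 0.4410/(2π·0.0130) = 5.399 m·K/W
ΣR = 0.002506 + 3.382 + 5.399 = 8.784 m·K/W
Q' = ΔT/ΣR = (114 °C − 10.2 °C)/8.784 = 11.8 W/m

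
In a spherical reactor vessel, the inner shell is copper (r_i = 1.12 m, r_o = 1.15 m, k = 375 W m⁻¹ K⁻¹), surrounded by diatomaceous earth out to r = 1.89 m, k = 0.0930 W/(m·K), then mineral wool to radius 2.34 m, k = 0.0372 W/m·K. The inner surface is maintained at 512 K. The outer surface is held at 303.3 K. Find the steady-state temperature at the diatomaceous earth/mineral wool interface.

Resistance network (inner→outer):
  R_copper = (1/1.12 − 1/1.15)/(4πk) = 0.02329/(4π·375) = 4.943×10^-6 K/W
  R_diatomaceous earth = (1/1.15 − 1/1.89)/(4πk) = 0.3405/(4π·0.0930) = 0.2913 K/W
  R_mineral wool = (1/1.89 − 1/2.34)/(4πk) = 0.1018/(4π·0.0372) = 0.2177 K/W
ΣR = 4.943×10^-6 + 0.2913 + 0.2177 = 0.5090 K/W
Q = ΔT/ΣR = (512 K − 303.3 K)/0.5090 = 410.0 W
From the inner boundary to the diatomaceous earth/mineral wool interface, ΣR_partial = 0.2913 K/W.
T_interface = T_in − Q·ΣR_partial = 512 K − (410.0)(0.2913) = 393 K

T = 393 K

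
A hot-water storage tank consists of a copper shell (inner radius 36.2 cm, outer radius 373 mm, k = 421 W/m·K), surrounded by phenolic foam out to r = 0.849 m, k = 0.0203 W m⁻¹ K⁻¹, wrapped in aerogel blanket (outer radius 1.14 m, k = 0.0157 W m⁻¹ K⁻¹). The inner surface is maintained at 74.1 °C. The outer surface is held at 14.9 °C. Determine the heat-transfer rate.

Q = 7.98 W

Series thermal resistances, inner to outer:
  R_copper = (1/0.362 − 1/0.373)/(4πk) = 0.08147/(4π·421) = 1.540×10^-5 K/W
  R_phenolic foam = (1/0.373 − 1/0.849)/(4πk) = 1.503/(4π·0.0203) = 5.892 K/W
  R_aerogel blanket = (1/0.849 − 1/1.14)/(4πk) = 0.3007/(4π·0.0157) = 1.524 K/W
ΣR = 1.540×10^-5 + 5.892 + 1.524 = 7.416 K/W
Q = ΔT/ΣR = (74.1 °C − 14.9 °C)/7.416 = 7.98 W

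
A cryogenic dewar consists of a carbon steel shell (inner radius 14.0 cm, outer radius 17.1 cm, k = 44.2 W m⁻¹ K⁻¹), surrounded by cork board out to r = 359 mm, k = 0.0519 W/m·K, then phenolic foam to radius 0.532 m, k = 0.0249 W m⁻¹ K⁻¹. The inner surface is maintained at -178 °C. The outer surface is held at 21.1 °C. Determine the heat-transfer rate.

Treat each layer as a resistance in series:
  R_carbon steel = (1/0.140 − 1/0.171)/(4πk) = 1.295/(4π·44.2) = 0.002331 K/W
  R_cork board = (1/0.171 − 1/0.359)/(4πk) = 3.062/(4π·0.0519) = 4.696 K/W
  R_phenolic foam = (1/0.359 − 1/0.532)/(4πk) = 0.9058/(4π·0.0249) = 2.895 K/W
ΣR = 0.002331 + 4.696 + 2.895 = 7.593 K/W
Q = ΔT/ΣR = (-178 °C − 21.1 °C)/7.593 = -26.2 W
(Negative Q ⇒ heat flows inward; heat gain = 26.2 W.)

Q = 26.2 W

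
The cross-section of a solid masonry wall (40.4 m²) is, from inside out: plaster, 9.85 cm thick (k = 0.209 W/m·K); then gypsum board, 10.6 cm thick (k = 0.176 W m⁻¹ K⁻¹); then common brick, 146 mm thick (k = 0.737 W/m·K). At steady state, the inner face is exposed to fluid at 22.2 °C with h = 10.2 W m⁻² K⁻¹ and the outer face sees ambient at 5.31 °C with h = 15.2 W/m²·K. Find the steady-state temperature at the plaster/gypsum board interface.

T = 15.5 °C

Resistance network (inner→outer):
  R_conv,in = 1/(hA) = 1/(10.2·40.4) = 0.002427 K/W
  R_plaster = L/(kA) = 0.0985/(0.209·40.4) = 0.01167 K/W
  R_gypsum board = L/(kA) = 0.106/(0.176·40.4) = 0.01491 K/W
  R_common brick = L/(kA) = 0.146/(0.737·40.4) = 0.004903 K/W
  R_conv,out = 1/(hA) = 1/(15.2·40.4) = 0.001628 K/W
ΣR = 0.002427 + 0.01167 + 0.01491 + 0.004903 + 0.001628 = 0.03554 K/W
Q = ΔT/ΣR = (22.2 °C − 5.31 °C)/0.03554 = 475.2 W
From the inner boundary to the plaster/gypsum board interface, ΣR_partial = 0.01410 K/W.
T_interface = T_in − Q·ΣR_partial = 22.2 °C − (475.2)(0.01410) = 15.5 °C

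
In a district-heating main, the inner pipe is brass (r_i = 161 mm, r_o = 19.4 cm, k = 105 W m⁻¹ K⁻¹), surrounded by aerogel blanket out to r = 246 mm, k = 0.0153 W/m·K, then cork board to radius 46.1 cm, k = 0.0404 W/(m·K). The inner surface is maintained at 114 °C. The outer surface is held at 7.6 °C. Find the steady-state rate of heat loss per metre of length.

Resistance network (inner→outer):
  R'_brass = ln(0.194/0.161)/(2πk) = 0.1865/(2π·105) = 2.826×10^-4 m·K/W
  R'_aerogel blanket = ln(0.246/0.194)/(2πk) = 0.2375/(2π·0.0153) = 2.470 m·K/W
  R'_cork board = ln(0.461/0.246)/(2πk) = 0.6281/(2π·0.0404) = 2.474 m·K/W
ΣR = 2.826×10^-4 + 2.470 + 2.474 = 4.944 m·K/W
Q' = ΔT/ΣR = (114 °C − 7.6 °C)/4.944 = 21.5 W/m

Q' = 21.5 W/m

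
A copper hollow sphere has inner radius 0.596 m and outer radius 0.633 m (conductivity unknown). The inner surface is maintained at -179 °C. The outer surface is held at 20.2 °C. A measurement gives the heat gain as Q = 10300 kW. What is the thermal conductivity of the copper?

k = 404 W/m·K

ΣR = ΔT/Q = |-179 − 20.2|/1.03×10^7 = 1.934×10^-5 K/W
(1/r₁−1/r₂)/(4πk) = 1.934×10^-5 ⇒ k = 0.09807/(4π·1.934×10^-5) = 404 W/m·K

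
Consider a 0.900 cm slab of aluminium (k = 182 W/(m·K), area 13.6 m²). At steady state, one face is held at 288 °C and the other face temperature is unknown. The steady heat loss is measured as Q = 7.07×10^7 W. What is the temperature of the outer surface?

Series resistances:
  R_aluminium = L/(kA) = 0.00900/(182·13.6) = 3.636×10^-6 K/W
ΣR = 3.636×10^-6 K/W
ΔT = Q·ΣR = 7.07×10^7 × 3.636×10^-6 = 257.1 K
Heat flows outward, so T_out = T_in − ΔT = 288 − 257.1 = 30.9 °C

T_out = 30.9 °C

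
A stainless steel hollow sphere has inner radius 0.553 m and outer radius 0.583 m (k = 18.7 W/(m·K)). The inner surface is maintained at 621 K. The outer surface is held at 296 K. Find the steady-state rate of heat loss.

Q = 821 kW

Q = 4πk·ΔT/(1/r₁ − 1/r₂) = 4π × 18.7 × 325 / (1/0.553 − 1/0.583) = 8.21×10^5 W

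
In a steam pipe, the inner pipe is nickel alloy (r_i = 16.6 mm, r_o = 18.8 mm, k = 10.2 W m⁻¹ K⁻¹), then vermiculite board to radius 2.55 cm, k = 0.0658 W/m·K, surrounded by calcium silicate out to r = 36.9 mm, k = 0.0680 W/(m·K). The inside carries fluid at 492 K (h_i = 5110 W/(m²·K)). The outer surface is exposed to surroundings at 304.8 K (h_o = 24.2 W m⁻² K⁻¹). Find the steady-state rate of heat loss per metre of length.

Q' = 105 W/m

Treat each layer as a resistance in series:
  R'_conv,in = 1/(2πr h) = 1/(2π·0.0166·5110) = 0.001876 m·K/W
  R'_nickel alloy = ln(0.0188/0.0166)/(2πk) = 0.1245/(2π·10.2) = 0.001942 m·K/W
  R'_vermiculite board = ln(0.0255/0.0188)/(2πk) = 0.3048/(2π·0.0658) = 0.7373 m·K/W
  R'_calcium silicate = ln(0.0369/0.0255)/(2πk) = 0.3695/(2π·0.0680) = 0.8649 m·K/W
  R'_conv,out = 1/(2πr h) = 1/(2π·0.0369·24.2) = 0.1782 m·K/W
ΣR = 0.001876 + 0.001942 + 0.7373 + 0.8649 + 0.1782 = 1.784 m·K/W
Q' = ΔT/ΣR = (492 K − 304.8 K)/1.784 = 105 W/m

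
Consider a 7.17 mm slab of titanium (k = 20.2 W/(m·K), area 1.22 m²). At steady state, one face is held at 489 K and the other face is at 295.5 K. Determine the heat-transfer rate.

Q = kA·ΔT/L = 20.2 × 1.22 × |489 K − 295.5 K| / 0.00717 = 6.65×10^5 W

Q = 665 kW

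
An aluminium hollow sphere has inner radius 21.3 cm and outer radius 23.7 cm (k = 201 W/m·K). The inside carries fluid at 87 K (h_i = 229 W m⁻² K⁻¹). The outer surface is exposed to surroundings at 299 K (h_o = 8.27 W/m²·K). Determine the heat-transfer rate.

Series thermal resistances, inner to outer:
  R_conv,in = 1/(4πr²h) = 1/(4π·0.213²·229) = 0.007659 K/W
  R_aluminium = (1/0.213 − 1/0.237)/(4πk) = 0.4754/(4π·201) = 1.882×10^-4 K/W
  R_conv,out = 1/(4πr²h) = 1/(4π·0.237²·8.27) = 0.1713 K/W
ΣR = 0.007659 + 1.882×10^-4 + 0.1713 = 0.1791 K/W
Q = ΔT/ΣR = (87 K − 299 K)/0.1791 = -1180 W
(Negative Q ⇒ heat flows inward; heat gain = 1180 W.)

Q = 1180 W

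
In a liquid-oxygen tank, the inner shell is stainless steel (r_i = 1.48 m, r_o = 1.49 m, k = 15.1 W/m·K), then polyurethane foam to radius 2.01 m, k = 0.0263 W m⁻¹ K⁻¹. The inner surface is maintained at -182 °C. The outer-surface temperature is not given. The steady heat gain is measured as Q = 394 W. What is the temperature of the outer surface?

T_out = 25.0 °C

Series resistances:
  R_stainless steel = (1/1.48 − 1/1.49)/(4πk) = 0.004535/(4π·15.1) = 2.390×10^-5 K/W
  R_polyurethane foam = (1/1.49 − 1/2.01)/(4πk) = 0.1736/(4π·0.0263) = 0.5254 K/W
ΣR = 0.5254 K/W
ΔT = Q·ΣR = 394 × 0.5254 = 207.0 K
Heat flows inward, so T_out = T_in + ΔT = -182 + 207.0 = 25.0 °C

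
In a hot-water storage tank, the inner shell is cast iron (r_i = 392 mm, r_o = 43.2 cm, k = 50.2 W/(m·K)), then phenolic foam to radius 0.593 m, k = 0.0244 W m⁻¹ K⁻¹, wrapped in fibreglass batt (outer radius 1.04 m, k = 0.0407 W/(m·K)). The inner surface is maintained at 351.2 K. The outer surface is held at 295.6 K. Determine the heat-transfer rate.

Resistance network (inner→outer):
  R_cast iron = (1/0.392 − 1/0.432)/(4πk) = 0.2362/(4π·50.2) = 3.744×10^-4 K/W
  R_phenolic foam = (1/0.432 − 1/0.593)/(4πk) = 0.6285/(4π·0.0244) = 2.050 K/W
  R_fibreglass batt = (1/0.593 − 1/1.04)/(4πk) = 0.7248/(4π·0.0407) = 1.417 K/W
ΣR = 3.744×10^-4 + 2.050 + 1.417 = 3.467 K/W
Q = ΔT/ΣR = (351.2 K − 295.6 K)/3.467 = 16.0 W

Q = 16.0 W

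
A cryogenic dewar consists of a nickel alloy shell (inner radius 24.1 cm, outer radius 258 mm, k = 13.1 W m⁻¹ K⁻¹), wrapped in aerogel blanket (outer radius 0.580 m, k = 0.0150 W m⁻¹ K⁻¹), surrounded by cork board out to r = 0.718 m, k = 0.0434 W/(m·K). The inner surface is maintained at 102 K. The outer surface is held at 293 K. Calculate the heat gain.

Series thermal resistances, inner to outer:
  R_nickel alloy = (1/0.241 − 1/0.258)/(4πk) = 0.2734/(4π·13.1) = 0.001661 K/W
  R_aerogel blanket = (1/0.258 − 1/0.580)/(4πk) = 2.152/(4π·0.0150) = 11.42 K/W
  R_cork board = (1/0.580 − 1/0.718)/(4πk) = 0.3314/(4π·0.0434) = 0.6076 K/W
ΣR = 0.001661 + 11.42 + 0.6076 = 12.03 K/W
Q = ΔT/ΣR = (102 K − 293 K)/12.03 = -15.9 W
(Negative Q ⇒ heat flows inward; heat gain = 15.9 W.)

Q = 15.9 W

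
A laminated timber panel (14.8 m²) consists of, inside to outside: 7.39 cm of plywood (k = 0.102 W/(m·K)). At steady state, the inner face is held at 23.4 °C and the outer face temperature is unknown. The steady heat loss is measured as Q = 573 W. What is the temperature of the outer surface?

T_out = -4.65 °C

Series resistances:
  R_plywood = L/(kA) = 0.0739/(0.102·14.8) = 0.04895 K/W
ΣR = 0.04895 K/W
ΔT = Q·ΣR = 573 × 0.04895 = 28.05 K
Heat flows outward, so T_out = T_in − ΔT = 23.4 − 28.05 = -4.65 °C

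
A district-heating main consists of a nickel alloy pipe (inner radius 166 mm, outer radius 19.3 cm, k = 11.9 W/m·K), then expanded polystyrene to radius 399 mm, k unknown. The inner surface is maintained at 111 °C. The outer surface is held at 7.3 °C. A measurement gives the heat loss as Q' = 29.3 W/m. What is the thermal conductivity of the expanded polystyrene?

k = 0.0327 W/m·K

ΣR = ΔT/Q' = |111 − 7.3|/29.3 = 3.539 m·K/W
Known resistances:
  R'_nickel alloy = ln(0.193/0.166)/(2πk) = 0.1507/(2π·11.9) = 0.002016 m·K/W
R_expanded polystyrene = ΣR − ΣR_known = 3.539 − 0.002016 = 3.537 m·K/W
ln(r₂/r₁)/(2πk) = 3.537 ⇒ k = 0.7263/(2π·3.537) = 0.0327 W/m·K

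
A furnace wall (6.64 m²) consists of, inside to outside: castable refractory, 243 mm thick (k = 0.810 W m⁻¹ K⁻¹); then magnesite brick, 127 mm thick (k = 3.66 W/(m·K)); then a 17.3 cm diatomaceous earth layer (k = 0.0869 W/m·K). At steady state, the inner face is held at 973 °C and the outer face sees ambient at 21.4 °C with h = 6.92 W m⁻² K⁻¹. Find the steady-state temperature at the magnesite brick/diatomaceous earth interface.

T = 844 °C

Resistance network (inner→outer):
  R_castable refractory = L/(kA) = 0.243/(0.810·6.64) = 0.04518 K/W
  R_magnesite brick = L/(kA) = 0.127/(3.66·6.64) = 0.005226 K/W
  R_diatomaceous earth = L/(kA) = 0.173/(0.0869·6.64) = 0.2998 K/W
  R_conv,out = 1/(hA) = 1/(6.92·6.64) = 0.02176 K/W
ΣR = 0.04518 + 0.005226 + 0.2998 + 0.02176 = 0.3720 K/W
Q = ΔT/ΣR = (973 °C − 21.4 °C)/0.3720 = 2558 W
From the inner boundary to the magnesite brick/diatomaceous earth interface, ΣR_partial = 0.05041 K/W.
T_interface = T_in − Q·ΣR_partial = 973 °C − (2558)(0.05041) = 844 °C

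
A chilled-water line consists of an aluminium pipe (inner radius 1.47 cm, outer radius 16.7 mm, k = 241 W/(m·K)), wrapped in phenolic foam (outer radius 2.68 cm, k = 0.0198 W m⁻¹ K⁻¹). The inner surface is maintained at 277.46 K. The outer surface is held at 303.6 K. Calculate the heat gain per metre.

Q' = 6.88 W/m

Treat each layer as a resistance in series:
  R'_aluminium = ln(0.0167/0.0147)/(2πk) = 0.1276/(2π·241) = 8.424×10^-5 m·K/W
  R'_phenolic foam = ln(0.0268/0.0167)/(2πk) = 0.4730/(2π·0.0198) = 3.802 m·K/W
ΣR = 8.424×10^-5 + 3.802 = 3.802 m·K/W
Q' = ΔT/ΣR = (277.46 K − 303.6 K)/3.802 = -6.88 W/m
(Negative Q' ⇒ heat flows inward; heat gain = 6.88 W/m.)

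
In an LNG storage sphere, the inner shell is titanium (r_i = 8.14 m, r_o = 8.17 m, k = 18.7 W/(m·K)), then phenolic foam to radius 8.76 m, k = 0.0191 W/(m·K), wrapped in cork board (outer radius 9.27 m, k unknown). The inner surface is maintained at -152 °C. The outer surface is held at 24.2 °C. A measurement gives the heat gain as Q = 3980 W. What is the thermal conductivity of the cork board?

k = 0.0504 W/m·K

ΣR = ΔT/Q = |-152 − 24.2|/3980 = 0.04427 K/W
Known resistances:
  R_titanium = (1/8.14 − 1/8.17)/(4πk) = 4.511×10^-4/(4π·18.7) = 1.920×10^-6 K/W
  R_phenolic foam = (1/8.17 − 1/8.76)/(4πk) = 0.008244/(4π·0.0191) = 0.03435 K/W
R_cork board = ΣR − ΣR_known = 0.04427 − 0.03435 = 0.009920 K/W
(1/r₁−1/r₂)/(4πk) = 0.009920 ⇒ k = 0.006280/(4π·0.009920) = 0.0504 W/m·K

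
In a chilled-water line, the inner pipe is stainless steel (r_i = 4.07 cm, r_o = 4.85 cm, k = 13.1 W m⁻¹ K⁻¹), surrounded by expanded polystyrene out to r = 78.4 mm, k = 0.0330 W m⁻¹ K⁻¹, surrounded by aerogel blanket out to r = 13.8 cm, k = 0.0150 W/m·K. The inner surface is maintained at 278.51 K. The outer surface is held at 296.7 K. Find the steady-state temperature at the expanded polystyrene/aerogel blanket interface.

T = 283.6 K

Treat each layer as a resistance in series:
  R'_stainless steel = ln(0.0485/0.0407)/(2πk) = 0.1753/(2π·13.1) = 0.002130 m·K/W
  R'_expanded polystyrene = ln(0.0784/0.0485)/(2πk) = 0.4803/(2π·0.0330) = 2.316 m·K/W
  R'_aerogel blanket = ln(0.138/0.0784)/(2πk) = 0.5654/(2π·0.0150) = 5.999 m·K/W
ΣR = 0.002130 + 2.316 + 5.999 = 8.317 m·K/W
Q' = ΔT/ΣR = (278.51 K − 296.7 K)/8.317 = -2.187 W/m
From the inner boundary to the expanded polystyrene/aerogel blanket interface, ΣR_partial = 2.318 m·K/W.
T_interface = T_in − Q'·ΣR_partial = 278.51 K − (-2.187)(2.318) = 283.6 K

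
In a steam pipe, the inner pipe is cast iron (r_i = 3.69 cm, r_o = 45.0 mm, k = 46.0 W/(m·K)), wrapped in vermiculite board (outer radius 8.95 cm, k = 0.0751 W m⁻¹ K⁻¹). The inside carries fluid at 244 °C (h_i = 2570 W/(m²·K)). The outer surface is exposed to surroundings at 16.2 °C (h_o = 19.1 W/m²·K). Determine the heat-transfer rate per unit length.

Q' = 147 W/m

Series thermal resistances, inner to outer:
  R'_conv,in = 1/(2πr h) = 1/(2π·0.0369·2570) = 0.001678 m·K/W
  R'_cast iron = ln(0.0450/0.0369)/(2πk) = 0.1985/(2π·46.0) = 6.866×10^-4 m·K/W
  R'_vermiculite board = ln(0.0895/0.0450)/(2πk) = 0.6876/(2π·0.0751) = 1.457 m·K/W
  R'_conv,out = 1/(2πr h) = 1/(2π·0.0895·19.1) = 0.09310 m·K/W
ΣR = 0.001678 + 6.866×10^-4 + 1.457 + 0.09310 = 1.552 m·K/W
Q' = ΔT/ΣR = (244 °C − 16.2 °C)/1.552 = 147 W/m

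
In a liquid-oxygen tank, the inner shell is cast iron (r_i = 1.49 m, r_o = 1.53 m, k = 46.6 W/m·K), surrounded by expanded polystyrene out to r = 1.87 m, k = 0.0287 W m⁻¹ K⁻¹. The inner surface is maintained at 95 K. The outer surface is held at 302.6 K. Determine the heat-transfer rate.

Treat each layer as a resistance in series:
  R_cast iron = (1/1.49 − 1/1.53)/(4πk) = 0.01755/(4π·46.6) = 2.996×10^-5 K/W
  R_expanded polystyrene = (1/1.53 − 1/1.87)/(4πk) = 0.1188/(4π·0.0287) = 0.3295 K/W
ΣR = 2.996×10^-5 + 0.3295 = 0.3295 K/W
Q = ΔT/ΣR = (95 K − 302.6 K)/0.3295 = -630 W
(Negative Q ⇒ heat flows inward; heat gain = 630 W.)

Q = 630 W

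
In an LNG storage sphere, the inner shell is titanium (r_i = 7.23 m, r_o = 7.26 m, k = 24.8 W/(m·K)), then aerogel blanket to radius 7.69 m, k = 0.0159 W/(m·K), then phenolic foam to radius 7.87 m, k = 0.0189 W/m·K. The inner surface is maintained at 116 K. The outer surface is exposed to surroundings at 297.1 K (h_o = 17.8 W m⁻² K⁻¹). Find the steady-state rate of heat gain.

Resistance network (inner→outer):
  R_titanium = (1/7.23 − 1/7.26)/(4πk) = 5.715×10^-4/(4π·24.8) = 1.834×10^-6 K/W
  R_aerogel blanket = (1/7.26 − 1/7.69)/(4πk) = 0.007702/(4π·0.0159) = 0.03855 K/W
  R_phenolic foam = (1/7.69 − 1/7.87)/(4πk) = 0.002974/(4π·0.0189) = 0.01252 K/W
  R_conv,out = 1/(4πr²h) = 1/(4π·7.87²·17.8) = 7.218×10^-5 K/W
ΣR = 1.834×10^-6 + 0.03855 + 0.01252 + 7.218×10^-5 = 0.05114 K/W
Q = ΔT/ΣR = (116 K − 297.1 K)/0.05114 = -3540 W
(Negative Q ⇒ heat flows inward; heat gain = 3540 W.)

Q = 3.54 kW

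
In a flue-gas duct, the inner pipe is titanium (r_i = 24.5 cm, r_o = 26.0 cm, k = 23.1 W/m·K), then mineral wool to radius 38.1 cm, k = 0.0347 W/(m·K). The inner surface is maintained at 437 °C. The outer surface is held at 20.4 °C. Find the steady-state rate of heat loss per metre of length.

Q' = 238 W/m

Resistance network (inner→outer):
  R'_titanium = ln(0.260/0.245)/(2πk) = 0.05942/(2π·23.1) = 4.094×10^-4 m·K/W
  R'_mineral wool = ln(0.381/0.260)/(2πk) = 0.3821/(2π·0.0347) = 1.753 m·K/W
ΣR = 4.094×10^-4 + 1.753 = 1.753 m·K/W
Q' = ΔT/ΣR = (437 °C − 20.4 °C)/1.753 = 238 W/m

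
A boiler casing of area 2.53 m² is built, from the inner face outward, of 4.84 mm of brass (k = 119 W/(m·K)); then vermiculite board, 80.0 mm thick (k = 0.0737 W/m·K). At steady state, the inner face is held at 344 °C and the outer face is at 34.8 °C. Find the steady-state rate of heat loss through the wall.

Resistance network (inner→outer):
  R_brass = L/(kA) = 0.00484/(119·2.53) = 1.608×10^-5 K/W
  R_vermiculite board = L/(kA) = 0.0800/(0.0737·2.53) = 0.4290 K/W
ΣR = 1.608×10^-5 + 0.4290 = 0.4290 K/W
Q = ΔT/ΣR = (344 °C − 34.8 °C)/0.4290 = 721 W

Q = 721 W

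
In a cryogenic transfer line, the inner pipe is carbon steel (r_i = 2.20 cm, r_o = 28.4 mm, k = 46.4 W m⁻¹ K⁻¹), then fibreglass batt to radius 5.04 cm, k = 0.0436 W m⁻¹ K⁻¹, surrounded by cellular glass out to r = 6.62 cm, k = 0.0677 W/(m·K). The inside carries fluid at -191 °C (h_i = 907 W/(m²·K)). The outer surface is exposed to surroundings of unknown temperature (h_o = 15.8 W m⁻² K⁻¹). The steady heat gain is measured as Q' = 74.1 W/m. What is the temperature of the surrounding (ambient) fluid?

Series resistances:
  R'_conv,in = 1/(2πr h) = 1/(2π·0.0220·907) = 0.007976 m·K/W
  R'_carbon steel = ln(0.0284/0.0220)/(2πk) = 0.2553/(2π·46.4) = 8.759×10^-4 m·K/W
  R'_fibreglass batt = ln(0.0504/0.0284)/(2πk) = 0.5736/(2π·0.0436) = 2.094 m·K/W
  R'_cellular glass = ln(0.0662/0.0504)/(2πk) = 0.2727/(2π·0.0677) = 0.6411 m·K/W
  R'_conv,out = 1/(2πr h) = 1/(2π·0.0662·15.8) = 0.1522 m·K/W
ΣR = 2.896 m·K/W
ΔT = Q'·ΣR = 74.1 × 2.896 = 214.6 K
Heat flows inward, so T_out = T_in + ΔT = -191 + 214.6 = 23.6 °C

T_out = 23.6 °C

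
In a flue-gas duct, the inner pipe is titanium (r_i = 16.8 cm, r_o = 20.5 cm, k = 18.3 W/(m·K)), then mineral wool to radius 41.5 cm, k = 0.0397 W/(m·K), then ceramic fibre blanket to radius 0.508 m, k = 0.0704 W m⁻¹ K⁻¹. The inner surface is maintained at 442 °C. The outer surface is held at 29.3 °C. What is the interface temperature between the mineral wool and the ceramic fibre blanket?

Resistance network (inner→outer):
  R'_titanium = ln(0.205/0.168)/(2πk) = 0.1990/(2π·18.3) = 0.001731 m·K/W
  R'_mineral wool = ln(0.415/0.205)/(2πk) = 0.7053/(2π·0.0397) = 2.827 m·K/W
  R'_ceramic fibre blanket = ln(0.508/0.415)/(2πk) = 0.2022/(2π·0.0704) = 0.4571 m·K/W
ΣR = 0.001731 + 2.827 + 0.4571 = 3.286 m·K/W
Q' = ΔT/ΣR = (442 °C − 29.3 °C)/3.286 = 125.6 W/m
From the inner boundary to the mineral wool/ceramic fibre blanket interface, ΣR_partial = 2.829 m·K/W.
T_interface = T_in − Q'·ΣR_partial = 442 °C − (125.6)(2.829) = 86.7 °C

T = 86.7 °C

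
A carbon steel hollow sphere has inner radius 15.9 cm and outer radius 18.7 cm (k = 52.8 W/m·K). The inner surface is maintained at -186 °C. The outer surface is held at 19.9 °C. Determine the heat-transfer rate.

Q = 145 kW

Q = 4πk·ΔT/(1/r₁ − 1/r₂) = 4π × 52.8 × 205.9 / (1/0.159 − 1/0.187) = 1.45×10^5 W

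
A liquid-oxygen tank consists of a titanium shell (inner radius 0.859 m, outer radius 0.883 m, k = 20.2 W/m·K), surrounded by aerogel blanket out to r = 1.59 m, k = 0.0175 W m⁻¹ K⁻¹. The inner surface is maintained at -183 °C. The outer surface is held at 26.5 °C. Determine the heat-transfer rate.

Q = 91.5 W

Series thermal resistances, inner to outer:
  R_titanium = (1/0.859 − 1/0.883)/(4πk) = 0.03164/(4π·20.2) = 1.247×10^-4 K/W
  R_aerogel blanket = (1/0.883 − 1/1.59)/(4πk) = 0.5036/(4π·0.0175) = 2.290 K/W
ΣR = 1.247×10^-4 + 2.290 = 2.290 K/W
Q = ΔT/ΣR = (-183 °C − 26.5 °C)/2.290 = -91.5 W
(Negative Q ⇒ heat flows inward; heat gain = 91.5 W.)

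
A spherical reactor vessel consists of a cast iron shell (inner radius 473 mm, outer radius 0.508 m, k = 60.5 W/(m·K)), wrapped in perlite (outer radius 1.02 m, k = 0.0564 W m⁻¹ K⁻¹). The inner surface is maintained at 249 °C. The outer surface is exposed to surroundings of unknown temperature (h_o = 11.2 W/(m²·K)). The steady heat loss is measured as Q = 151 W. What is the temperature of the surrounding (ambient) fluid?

T_out = 37.4 °C

Series resistances:
  R_cast iron = (1/0.473 − 1/0.508)/(4πk) = 0.1457/(4π·60.5) = 1.916×10^-4 K/W
  R_perlite = (1/0.508 − 1/1.02)/(4πk) = 0.9881/(4π·0.0564) = 1.394 K/W
  R_conv,out = 1/(4πr²h) = 1/(4π·1.02²·11.2) = 0.006829 K/W
ΣR = 1.401 K/W
ΔT = Q·ΣR = 151 × 1.401 = 211.6 K
Heat flows outward, so T_out = T_in − ΔT = 249 − 211.6 = 37.4 °C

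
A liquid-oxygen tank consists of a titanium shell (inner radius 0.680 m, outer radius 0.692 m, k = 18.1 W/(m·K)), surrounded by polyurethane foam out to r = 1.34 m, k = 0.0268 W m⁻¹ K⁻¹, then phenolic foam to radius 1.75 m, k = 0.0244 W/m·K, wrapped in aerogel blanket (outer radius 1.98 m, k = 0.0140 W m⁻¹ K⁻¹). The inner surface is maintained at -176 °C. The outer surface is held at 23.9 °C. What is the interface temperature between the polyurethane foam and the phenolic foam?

T = -38.8 °C

Series thermal resistances, inner to outer:
  R_titanium = (1/0.680 − 1/0.692)/(4πk) = 0.02550/(4π·18.1) = 1.121×10^-4 K/W
  R_polyurethane foam = (1/0.692 − 1/1.34)/(4πk) = 0.6988/(4π·0.0268) = 2.075 K/W
  R_phenolic foam = (1/1.34 − 1/1.75)/(4πk) = 0.1748/(4π·0.0244) = 0.5702 K/W
  R_aerogel blanket = (1/1.75 − 1/1.98)/(4πk) = 0.06638/(4π·0.0140) = 0.3773 K/W
ΣR = 1.121×10^-4 + 2.075 + 0.5702 + 0.3773 = 3.023 K/W
Q = ΔT/ΣR = (-176 °C − 23.9 °C)/3.023 = -66.13 W
From the inner boundary to the polyurethane foam/phenolic foam interface, ΣR_partial = 2.075 K/W.
T_interface = T_in − Q·ΣR_partial = -176 °C − (-66.13)(2.075) = -38.8 °C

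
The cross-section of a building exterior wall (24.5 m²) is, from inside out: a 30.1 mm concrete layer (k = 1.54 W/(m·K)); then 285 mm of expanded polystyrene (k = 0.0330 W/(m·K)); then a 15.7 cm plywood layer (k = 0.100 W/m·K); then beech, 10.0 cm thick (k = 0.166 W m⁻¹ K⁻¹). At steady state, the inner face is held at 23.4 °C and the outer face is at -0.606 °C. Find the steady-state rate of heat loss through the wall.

Q = 54.3 W

Series thermal resistances, inner to outer:
  R_concrete = L/(kA) = 0.0301/(1.54·24.5) = 7.978×10^-4 K/W
  R_expanded polystyrene = L/(kA) = 0.285/(0.0330·24.5) = 0.3525 K/W
  R_plywood = L/(kA) = 0.157/(0.100·24.5) = 0.06408 K/W
  R_beech = L/(kA) = 0.100/(0.166·24.5) = 0.02459 K/W
ΣR = 7.978×10^-4 + 0.3525 + 0.06408 + 0.02459 = 0.4420 K/W
Q = ΔT/ΣR = (23.4 °C − -0.606 °C)/0.4420 = 54.3 W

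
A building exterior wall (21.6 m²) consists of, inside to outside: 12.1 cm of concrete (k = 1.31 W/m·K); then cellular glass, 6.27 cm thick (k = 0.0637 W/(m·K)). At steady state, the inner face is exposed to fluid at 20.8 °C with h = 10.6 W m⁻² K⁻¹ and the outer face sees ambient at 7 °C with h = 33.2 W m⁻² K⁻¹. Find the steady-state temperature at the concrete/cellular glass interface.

Resistance network (inner→outer):
  R_conv,in = 1/(hA) = 1/(10.6·21.6) = 0.004368 K/W
  R_concrete = L/(kA) = 0.121/(1.31·21.6) = 0.004276 K/W
  R_cellular glass = L/(kA) = 0.0627/(0.0637·21.6) = 0.04557 K/W
  R_conv,out = 1/(hA) = 1/(33.2·21.6) = 0.001394 K/W
ΣR = 0.004368 + 0.004276 + 0.04557 + 0.001394 = 0.05561 K/W
Q = ΔT/ΣR = (20.8 °C − 7 °C)/0.05561 = 248.2 W
From the inner boundary to the concrete/cellular glass interface, ΣR_partial = 0.008644 K/W.
T_interface = T_in − Q·ΣR_partial = 20.8 °C − (248.2)(0.008644) = 18.7 °C

T = 18.7 °C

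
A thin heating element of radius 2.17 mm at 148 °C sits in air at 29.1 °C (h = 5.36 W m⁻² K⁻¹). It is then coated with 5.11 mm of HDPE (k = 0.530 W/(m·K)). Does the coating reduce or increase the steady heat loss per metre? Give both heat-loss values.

increases: 8.69 → 26.8 W/m

Critical radius for a cylinder: r_cr = k/h = 0.0989 m = 9.89 cm.
Outer radius after coating: r₂ = 0.00217 + 0.00511 = 0.00728 m.
Since r₁ < r_cr and r₂ ≤ r_cr, the coating moves toward the maximum at r_cr — heat loss rises.
Bare: R = 1/(2πr₁h) = 13.68 m·K/W; Q = 118.9/13.68 = 8.69 W/m.
Coated: R = R_cond + R_conv = 4.442 m·K/W; Q = 118.9/4.442 = 26.8 W/m.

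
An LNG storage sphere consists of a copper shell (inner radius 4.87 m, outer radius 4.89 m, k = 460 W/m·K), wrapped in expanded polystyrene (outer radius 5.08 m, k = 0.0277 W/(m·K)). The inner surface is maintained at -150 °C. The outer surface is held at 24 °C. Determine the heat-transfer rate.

Resistance network (inner→outer):
  R_copper = (1/4.87 − 1/4.89)/(4πk) = 8.398×10^-4/(4π·460) = 1.453×10^-7 K/W
  R_expanded polystyrene = (1/4.89 − 1/5.08)/(4πk) = 0.007649/(4π·0.0277) = 0.02197 K/W
ΣR = 1.453×10^-7 + 0.02197 = 0.02197 K/W
Q = ΔT/ΣR = (-150 °C − 24 °C)/0.02197 = -7920 W
(Negative Q ⇒ heat flows inward; heat gain = 7920 W.)

Q = 7920 W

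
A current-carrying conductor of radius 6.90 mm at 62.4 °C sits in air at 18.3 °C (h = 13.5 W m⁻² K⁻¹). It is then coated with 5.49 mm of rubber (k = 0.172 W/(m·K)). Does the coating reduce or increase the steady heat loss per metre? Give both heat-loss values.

increases: 25.8 → 29.5 W/m

Critical radius for a cylinder: r_cr = k/h = 0.0127 m = 1.27 cm.
Outer radius after coating: r₂ = 0.00690 + 0.00549 = 0.01239 m.
Since r₁ < r_cr and r₂ ≤ r_cr, the coating moves toward the maximum at r_cr — heat loss rises.
Bare: R = 1/(2πr₁h) = 1.709 m·K/W; Q = 44.1/1.709 = 25.8 W/m.
Coated: R = R_cond + R_conv = 1.493 m·K/W; Q = 44.1/1.493 = 29.5 W/m.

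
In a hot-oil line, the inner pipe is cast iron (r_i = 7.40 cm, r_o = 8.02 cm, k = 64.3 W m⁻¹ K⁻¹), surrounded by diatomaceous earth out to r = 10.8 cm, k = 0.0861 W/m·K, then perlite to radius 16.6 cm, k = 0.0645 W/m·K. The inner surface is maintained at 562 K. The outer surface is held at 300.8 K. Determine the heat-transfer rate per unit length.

Q' = 162 W/m

Resistance network (inner→outer):
  R'_cast iron = ln(0.0802/0.0740)/(2πk) = 0.08046/(2π·64.3) = 1.992×10^-4 m·K/W
  R'_diatomaceous earth = ln(0.108/0.0802)/(2πk) = 0.2976/(2π·0.0861) = 0.5501 m·K/W
  R'_perlite = ln(0.166/0.108)/(2πk) = 0.4299/(2π·0.0645) = 1.061 m·K/W
ΣR = 1.992×10^-4 + 0.5501 + 1.061 = 1.611 m·K/W
Q' = ΔT/ΣR = (562 K − 300.8 K)/1.611 = 162 W/m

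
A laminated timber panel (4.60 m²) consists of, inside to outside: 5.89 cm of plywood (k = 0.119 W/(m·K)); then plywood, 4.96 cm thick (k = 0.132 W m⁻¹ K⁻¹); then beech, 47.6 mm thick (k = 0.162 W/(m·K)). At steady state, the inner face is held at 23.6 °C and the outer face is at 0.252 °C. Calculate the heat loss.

Resistance network (inner→outer):
  R_plywood = L/(kA) = 0.0589/(0.119·4.60) = 0.1076 K/W
  R_plywood = L/(kA) = 0.0496/(0.132·4.60) = 0.08169 K/W
  R_beech = L/(kA) = 0.0476/(0.162·4.60) = 0.06388 K/W
ΣR = 0.1076 + 0.08169 + 0.06388 = 0.2532 K/W
Q = ΔT/ΣR = (23.6 °C − 0.252 °C)/0.2532 = 92.2 W

Q = 92.2 W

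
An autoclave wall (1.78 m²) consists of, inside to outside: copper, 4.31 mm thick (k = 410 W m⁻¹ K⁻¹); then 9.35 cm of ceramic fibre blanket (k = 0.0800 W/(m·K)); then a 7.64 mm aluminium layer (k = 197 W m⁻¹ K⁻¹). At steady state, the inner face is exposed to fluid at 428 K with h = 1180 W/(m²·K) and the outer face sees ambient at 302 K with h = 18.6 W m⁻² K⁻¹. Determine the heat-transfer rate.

Series thermal resistances, inner to outer:
  R_conv,in = 1/(hA) = 1/(1180·1.78) = 4.761×10^-4 K/W
  R_copper = L/(kA) = 0.00431/(410·1.78) = 5.906×10^-6 K/W
  R_ceramic fibre blanket = L/(kA) = 0.0935/(0.0800·1.78) = 0.6566 K/W
  R_aluminium = L/(kA) = 0.00764/(197·1.78) = 2.179×10^-5 K/W
  R_conv,out = 1/(hA) = 1/(18.6·1.78) = 0.03020 K/W
ΣR = 4.761×10^-4 + 5.906×10^-6 + 0.6566 + 2.179×10^-5 + 0.03020 = 0.6873 K/W
Q = ΔT/ΣR = (428 K − 302 K)/0.6873 = 183 W

Q = 183 W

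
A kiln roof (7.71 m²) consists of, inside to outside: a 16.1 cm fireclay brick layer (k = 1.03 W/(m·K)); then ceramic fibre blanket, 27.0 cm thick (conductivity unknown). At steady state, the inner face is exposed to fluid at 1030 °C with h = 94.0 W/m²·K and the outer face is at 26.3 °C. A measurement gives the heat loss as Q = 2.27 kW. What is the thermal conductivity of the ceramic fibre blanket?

k = 0.0833 W/m·K

ΣR = ΔT/Q = |1030 − 26.3|/2270 = 0.4422 K/W
Known resistances:
  R_conv,in = 1/(hA) = 1/(94.0·7.71) = 0.001380 K/W
  R_fireclay brick = L/(kA) = 0.161/(1.03·7.71) = 0.02027 K/W
R_ceramic fibre blanket = ΣR − ΣR_known = 0.4422 − 0.02165 = 0.4205 K/W
L/(kA) = 0.4205 ⇒ k = 0.270/(0.4205·7.71) = 0.0833 W/m·K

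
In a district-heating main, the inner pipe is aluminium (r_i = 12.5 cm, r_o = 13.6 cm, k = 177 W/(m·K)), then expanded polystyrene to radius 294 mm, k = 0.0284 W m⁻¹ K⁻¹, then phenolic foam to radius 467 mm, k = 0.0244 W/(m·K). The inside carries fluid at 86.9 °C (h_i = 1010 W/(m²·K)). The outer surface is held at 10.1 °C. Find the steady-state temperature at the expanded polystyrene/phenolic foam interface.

T = 41.7 °C

Series thermal resistances, inner to outer:
  R'_conv,in = 1/(2πr h) = 1/(2π·0.125·1010) = 0.001261 m·K/W
  R'_aluminium = ln(0.136/0.125)/(2πk) = 0.08434/(2π·177) = 7.584×10^-5 m·K/W
  R'_expanded polystyrene = ln(0.294/0.136)/(2πk) = 0.7709/(2π·0.0284) = 4.320 m·K/W
  R'_phenolic foam = ln(0.467/0.294)/(2πk) = 0.4627/(2π·0.0244) = 3.018 m·K/W
ΣR = 0.001261 + 7.584×10^-5 + 4.320 + 3.018 = 7.339 m·K/W
Q' = ΔT/ΣR = (86.9 °C − 10.1 °C)/7.339 = 10.46 W/m
From the inner boundary to the expanded polystyrene/phenolic foam interface, ΣR_partial = 4.321 m·K/W.
T_interface = T_in − Q'·ΣR_partial = 86.9 °C − (10.46)(4.321) = 41.7 °C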